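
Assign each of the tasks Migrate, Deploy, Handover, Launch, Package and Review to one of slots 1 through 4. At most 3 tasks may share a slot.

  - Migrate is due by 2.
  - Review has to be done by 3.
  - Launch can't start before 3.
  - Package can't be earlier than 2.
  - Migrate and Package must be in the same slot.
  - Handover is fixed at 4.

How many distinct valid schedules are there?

Splitting on Deploy: it can be 1 (6), 2 (4), 3 (6), 4 (6). Listing each branch's schedules as (Migrate, Handover, Launch, Package, Review):
Deploy=1: (2,4,3,2,1) (2,4,3,2,2) (2,4,3,2,3) (2,4,4,2,1) (2,4,4,2,2) (2,4,4,2,3) — 6.
Deploy=2: (2,4,3,2,1) (2,4,3,2,3) (2,4,4,2,1) (2,4,4,2,3) — 4.
Deploy=3: (2,4,3,2,1) (2,4,3,2,2) (2,4,3,2,3) (2,4,4,2,1) (2,4,4,2,2) (2,4,4,2,3) — 6.
Deploy=4: (2,4,3,2,1) (2,4,3,2,2) (2,4,3,2,3) (2,4,4,2,1) (2,4,4,2,2) (2,4,4,2,3) — 6.
Summing: 6 + 4 + 6 + 6 = 22.

22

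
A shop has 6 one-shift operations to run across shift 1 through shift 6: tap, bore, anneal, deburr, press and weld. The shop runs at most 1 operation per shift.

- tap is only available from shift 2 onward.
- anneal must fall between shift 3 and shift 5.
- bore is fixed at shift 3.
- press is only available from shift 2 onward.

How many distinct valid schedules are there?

24

Splitting on tap: it can be shift 2 (8), shift 4 (4), shift 5 (4), shift 6 (8). Listing each branch's schedules as (bore, anneal, deburr, press, weld) by shift number:
tap=shift 2: (3,4,1,5,6) (3,4,1,6,5) (3,4,5,6,1) (3,4,6,5,1) (3,5,1,4,6) (3,5,1,6,4) (3,5,4,6,1) (3,5,6,4,1) — 8.
tap=shift 4: (3,5,1,2,6) (3,5,1,6,2) (3,5,2,6,1) (3,5,6,2,1) — 4.
tap=shift 5: (3,4,1,2,6) (3,4,1,6,2) (3,4,2,6,1) (3,4,6,2,1) — 4.
tap=shift 6: (3,4,1,2,5) (3,4,1,5,2) (3,4,2,5,1) (3,4,5,2,1) (3,5,1,2,4) (3,5,1,4,2) (3,5,2,4,1) (3,5,4,2,1) — 8.
Summing: 8 + 4 + 4 + 8 = 24.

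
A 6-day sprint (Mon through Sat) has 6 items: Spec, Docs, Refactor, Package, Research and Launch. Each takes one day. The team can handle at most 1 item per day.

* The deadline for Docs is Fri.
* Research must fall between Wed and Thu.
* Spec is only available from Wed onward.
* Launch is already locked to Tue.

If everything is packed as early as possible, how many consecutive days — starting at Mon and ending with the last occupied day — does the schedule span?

With at most 1 per day and 6 work items, at least 6 days are needed.
Spec can't be placed before Wed — that is day 3 counting from Mon — so the schedule must run through at least 3 days.
6 works (last occupied day: Sat): for example Research -> Wed, Refactor -> Fri, Package -> Sat, Docs -> Mon, Launch -> Tue, Spec -> Thu.

6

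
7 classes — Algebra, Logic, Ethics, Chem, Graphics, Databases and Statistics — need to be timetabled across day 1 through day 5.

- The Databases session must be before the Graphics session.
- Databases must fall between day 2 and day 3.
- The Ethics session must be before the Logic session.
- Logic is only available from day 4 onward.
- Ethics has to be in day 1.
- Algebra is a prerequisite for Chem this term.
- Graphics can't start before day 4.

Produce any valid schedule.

Ethics -> day 1, Logic -> day 4, Chem -> day 2, Algebra -> day 1, Databases -> day 2, Statistics -> day 1, Graphics -> day 4

Checking: Algebra(day 1) before Chem(day 2); Databases(day 2) before Graphics(day 4); Ethics(day 1) before Logic(day 4); Graphics=day 4 in [day 4,day 5]; Logic=day 4 in [day 4,day 5]; Ethics=day 1 in [day 1,day 1]; Databases=day 2 in [day 2,day 3].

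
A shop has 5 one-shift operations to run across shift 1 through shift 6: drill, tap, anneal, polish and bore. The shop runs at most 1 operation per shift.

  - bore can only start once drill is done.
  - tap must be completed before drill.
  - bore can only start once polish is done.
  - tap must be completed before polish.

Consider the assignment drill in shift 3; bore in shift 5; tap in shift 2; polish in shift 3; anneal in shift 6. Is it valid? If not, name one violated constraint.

Invalid. The shop runs at most 1 operation per shift.

tap must be completed before drill — holds.
bore can only start once drill is done — holds.
The shop runs at most 1 operation per shift — violated.
tap must be completed before polish — holds.
bore can only start once polish is done — holds.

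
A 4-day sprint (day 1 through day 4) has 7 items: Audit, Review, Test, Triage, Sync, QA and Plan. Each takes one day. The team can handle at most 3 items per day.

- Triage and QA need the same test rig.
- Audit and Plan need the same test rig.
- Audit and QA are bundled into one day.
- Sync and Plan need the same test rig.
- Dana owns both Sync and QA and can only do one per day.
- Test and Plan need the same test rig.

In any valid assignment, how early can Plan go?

day 1

Plan at day 1 is achievable: Plan -> day 1; QA -> day 2; Review -> day 1; Audit -> day 2; Test -> day 2; Triage -> day 1; Sync -> day 3.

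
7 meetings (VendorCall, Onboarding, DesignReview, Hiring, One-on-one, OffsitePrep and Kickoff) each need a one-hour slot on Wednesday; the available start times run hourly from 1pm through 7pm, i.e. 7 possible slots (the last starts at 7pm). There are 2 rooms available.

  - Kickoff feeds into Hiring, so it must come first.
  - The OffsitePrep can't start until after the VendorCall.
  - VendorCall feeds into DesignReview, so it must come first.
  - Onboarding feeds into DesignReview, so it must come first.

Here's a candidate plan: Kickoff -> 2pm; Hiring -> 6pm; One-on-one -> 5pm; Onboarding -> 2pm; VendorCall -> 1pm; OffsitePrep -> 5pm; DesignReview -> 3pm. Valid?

Kickoff feeds into Hiring, so it must come first — holds.
There are 2 rooms available — holds.
The OffsitePrep can't start until after the VendorCall — holds.
Onboarding feeds into DesignReview, so it must come first — holds.
VendorCall feeds into DesignReview, so it must come first — holds.

Valid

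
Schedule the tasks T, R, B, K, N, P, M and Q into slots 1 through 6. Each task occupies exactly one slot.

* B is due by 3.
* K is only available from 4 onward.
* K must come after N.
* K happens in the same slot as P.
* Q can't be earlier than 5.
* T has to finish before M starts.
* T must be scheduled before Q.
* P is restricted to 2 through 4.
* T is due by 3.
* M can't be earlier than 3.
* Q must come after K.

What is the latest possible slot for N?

3

Downstream work caps N at 3.
N at 3 is achievable: M -> 3; Q -> 5; R -> 1; N -> 3; P -> 4; K -> 4; B -> 1; T -> 1.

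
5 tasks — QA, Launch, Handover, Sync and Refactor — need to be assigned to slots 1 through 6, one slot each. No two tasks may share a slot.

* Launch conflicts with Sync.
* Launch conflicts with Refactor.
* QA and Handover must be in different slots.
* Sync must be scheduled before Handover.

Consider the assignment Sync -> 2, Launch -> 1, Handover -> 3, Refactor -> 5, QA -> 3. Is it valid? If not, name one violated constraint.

Launch conflicts with Refactor — holds.
QA and Handover must be in different slots — violated.
Launch conflicts with Sync — holds.
No two tasks may share a slot — violated.
Sync must be scheduled before Handover — holds.

No — it violates: QA and Handover must be in different slots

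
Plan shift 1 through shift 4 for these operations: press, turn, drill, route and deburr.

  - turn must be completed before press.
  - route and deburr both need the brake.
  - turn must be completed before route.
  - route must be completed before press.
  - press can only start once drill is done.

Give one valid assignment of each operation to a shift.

drill in shift 1, route in shift 2, deburr in shift 1, turn in shift 1, press in shift 3

Checking: drill(shift 1) before press(shift 3); turn(shift 1) before route(shift 2); turn(shift 1) before press(shift 3); route(shift 2) before press(shift 3); route(shift 2) != deburr(shift 1).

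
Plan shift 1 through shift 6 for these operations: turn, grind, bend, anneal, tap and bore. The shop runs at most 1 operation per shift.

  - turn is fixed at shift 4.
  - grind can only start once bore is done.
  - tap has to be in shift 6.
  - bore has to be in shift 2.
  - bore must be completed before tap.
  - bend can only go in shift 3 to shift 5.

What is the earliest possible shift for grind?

shift 3

Precedence pushes grind to at least shift 3.
grind at shift 3 is achievable: anneal=shift 1, bend=shift 5, turn=shift 4, bore=shift 2, grind=shift 3, tap=shift 6.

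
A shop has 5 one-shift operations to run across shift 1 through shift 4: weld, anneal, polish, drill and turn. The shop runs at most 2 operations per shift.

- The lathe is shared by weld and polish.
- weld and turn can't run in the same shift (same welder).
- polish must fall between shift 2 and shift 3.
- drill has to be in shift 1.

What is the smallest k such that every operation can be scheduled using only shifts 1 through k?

With at most 2 per shift and 5 operations, at least 3 shifts are needed.
polish can't be placed before shift 2, so the schedule must run through at least shift 2.
3 works (last occupied shift: shift 3): for example turn=shift 3; weld=shift 1; drill=shift 1; anneal=shift 2; polish=shift 2.

3 shifts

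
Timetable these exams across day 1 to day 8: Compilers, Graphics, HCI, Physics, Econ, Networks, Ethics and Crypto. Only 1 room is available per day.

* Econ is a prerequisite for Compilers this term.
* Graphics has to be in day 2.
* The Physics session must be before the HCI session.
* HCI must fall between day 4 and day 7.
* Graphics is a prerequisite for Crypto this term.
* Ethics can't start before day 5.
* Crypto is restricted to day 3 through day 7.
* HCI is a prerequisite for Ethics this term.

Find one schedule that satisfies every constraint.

Ethics=day 5; HCI=day 4; Graphics=day 2; Compilers=day 7; Networks=day 8; Physics=day 1; Crypto=day 3; Econ=day 6

Checking: Graphics(day 2) before Crypto(day 3); HCI(day 4) before Ethics(day 5); Physics(day 1) before HCI(day 4); Econ(day 6) before Compilers(day 7); HCI=day 4 in [day 4,day 7]; Ethics=day 5 in [day 5,day 8]; Graphics=day 2 in [day 2,day 2]; Crypto=day 3 in [day 3,day 7]; max 1 per day (cap 1).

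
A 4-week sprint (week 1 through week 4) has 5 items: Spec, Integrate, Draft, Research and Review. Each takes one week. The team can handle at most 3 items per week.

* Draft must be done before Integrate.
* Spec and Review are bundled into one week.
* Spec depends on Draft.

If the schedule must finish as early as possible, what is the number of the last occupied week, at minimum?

2

The precedence chain requires at least 2 distinct weeks.
With at most 3 per week and 5 tasks, at least 2 weeks are needed.
2 works (last occupied week: week 2): for example Integrate=week 2, Review=week 2, Draft=week 1, Research=week 1, Spec=week 2.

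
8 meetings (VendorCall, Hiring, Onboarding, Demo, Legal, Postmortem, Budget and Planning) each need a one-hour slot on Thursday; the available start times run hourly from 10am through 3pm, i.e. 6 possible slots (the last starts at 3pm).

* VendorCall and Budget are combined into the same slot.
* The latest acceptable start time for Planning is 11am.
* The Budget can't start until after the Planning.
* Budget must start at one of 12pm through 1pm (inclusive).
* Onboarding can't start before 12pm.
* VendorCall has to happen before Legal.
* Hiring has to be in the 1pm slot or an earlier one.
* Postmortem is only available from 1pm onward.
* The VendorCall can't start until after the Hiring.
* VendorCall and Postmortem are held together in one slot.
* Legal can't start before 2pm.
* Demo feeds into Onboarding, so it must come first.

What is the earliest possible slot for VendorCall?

VendorCall must be in the same slot as Postmortem, which can't be before 1pm, so VendorCall is at least 1pm; VendorCall must be in the same slot as Budget, which can't be after 1pm, so VendorCall is at most 1pm.
VendorCall at 1pm is achievable: Postmortem -> 1pm, VendorCall -> 1pm, Budget -> 1pm, Hiring -> 10am, Demo -> 10am, Onboarding -> 12pm, Legal -> 2pm, Planning -> 10am.

1pm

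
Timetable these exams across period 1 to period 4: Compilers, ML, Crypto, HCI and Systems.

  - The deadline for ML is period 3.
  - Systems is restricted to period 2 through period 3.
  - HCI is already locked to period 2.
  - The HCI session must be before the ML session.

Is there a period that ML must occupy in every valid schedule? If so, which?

Precedence pushes ML to at least period 3; ML's own window allows nothing later than period 3.
So ML is pinned to period 3.

period 3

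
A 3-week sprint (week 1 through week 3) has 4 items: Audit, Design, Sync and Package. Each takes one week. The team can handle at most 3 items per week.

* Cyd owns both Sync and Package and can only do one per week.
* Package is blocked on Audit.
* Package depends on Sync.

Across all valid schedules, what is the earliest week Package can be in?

week 2

Precedence pushes Package to at least week 2.
Package at week 2 is achievable: Sync -> week 1, Design -> week 1, Package -> week 2, Audit -> week 1.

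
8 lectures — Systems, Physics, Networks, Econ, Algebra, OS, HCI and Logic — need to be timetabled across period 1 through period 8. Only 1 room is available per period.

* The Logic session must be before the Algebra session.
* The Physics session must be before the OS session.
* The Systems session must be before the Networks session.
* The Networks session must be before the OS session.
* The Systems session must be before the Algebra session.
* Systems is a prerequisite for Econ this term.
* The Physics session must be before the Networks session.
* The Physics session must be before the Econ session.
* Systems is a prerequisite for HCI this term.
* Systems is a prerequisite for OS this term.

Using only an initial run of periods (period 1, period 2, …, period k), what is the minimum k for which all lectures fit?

The precedence chain requires at least 3 distinct periods.
With at most 1 per period and 8 lectures, at least 8 periods are needed.
8 works (last occupied period: period 8): for example Physics in period 2; Logic in period 6; HCI in period 8; Systems in period 1; Econ in period 5; Networks in period 3; OS in period 4; Algebra in period 7.

8 periods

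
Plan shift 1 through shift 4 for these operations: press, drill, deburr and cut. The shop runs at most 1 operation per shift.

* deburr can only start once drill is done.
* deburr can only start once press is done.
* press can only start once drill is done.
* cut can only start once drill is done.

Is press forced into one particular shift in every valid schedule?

No

press can be shift 2 (e.g. deburr in shift 3, press in shift 2, drill in shift 1, cut in shift 4) or shift 3 (e.g. drill=shift 1; press=shift 3; cut=shift 2; deburr=shift 4).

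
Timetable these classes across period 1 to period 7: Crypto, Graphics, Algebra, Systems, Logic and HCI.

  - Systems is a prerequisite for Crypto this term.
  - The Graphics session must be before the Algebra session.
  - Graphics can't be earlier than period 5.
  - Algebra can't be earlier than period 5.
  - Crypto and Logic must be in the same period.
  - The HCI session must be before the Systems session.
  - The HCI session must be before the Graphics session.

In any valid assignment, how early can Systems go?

Precedence pushes Systems to at least period 2; downstream work caps Systems at period 6.
Systems at period 2 is achievable: HCI in period 1, Systems in period 2, Logic in period 3, Graphics in period 5, Crypto in period 3, Algebra in period 6.

period 2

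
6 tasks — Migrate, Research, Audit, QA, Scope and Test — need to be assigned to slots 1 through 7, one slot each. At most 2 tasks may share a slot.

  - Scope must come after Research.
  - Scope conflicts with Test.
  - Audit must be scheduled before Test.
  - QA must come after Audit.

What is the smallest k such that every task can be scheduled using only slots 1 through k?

The precedence chain requires at least 2 distinct slots.
With at most 2 per slot and 6 tasks, at least 3 slots are needed.
3 works (last occupied slot: 3): for example Research in 1, QA in 2, Scope in 2, Test in 3, Migrate in 3, Audit in 1.

3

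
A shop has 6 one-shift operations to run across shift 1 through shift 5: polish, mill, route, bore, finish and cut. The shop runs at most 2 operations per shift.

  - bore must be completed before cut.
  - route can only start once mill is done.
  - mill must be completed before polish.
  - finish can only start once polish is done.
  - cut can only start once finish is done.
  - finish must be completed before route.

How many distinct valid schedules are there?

Splitting on polish: it can be shift 2 (18), shift 3 (8). Listing each branch's schedules as (mill, route, bore, finish, cut) by shift number:
polish=shift 2: (1,4,1,3,4) (1,4,1,3,5) (1,4,2,3,4) (1,4,2,3,5) (1,4,3,3,4) (1,4,3,3,5) (1,4,4,3,5) (1,5,1,3,4) (1,5,1,3,5) (1,5,1,4,5) (1,5,2,3,4) (1,5,2,3,5) (1,5,2,4,5) (1,5,3,3,4) (1,5,3,3,5) (1,5,3,4,5) (1,5,4,3,5) (1,5,4,4,5) — 18.
polish=shift 3: (1,5,1,4,5) (1,5,2,4,5) (1,5,3,4,5) (1,5,4,4,5) (2,5,1,4,5) (2,5,2,4,5) (2,5,3,4,5) (2,5,4,4,5) — 8.
Summing: 18 + 8 = 26.

26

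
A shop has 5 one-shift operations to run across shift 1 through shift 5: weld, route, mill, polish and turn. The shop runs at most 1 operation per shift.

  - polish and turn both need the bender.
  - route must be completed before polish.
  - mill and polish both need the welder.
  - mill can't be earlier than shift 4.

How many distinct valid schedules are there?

Splitting on weld: it can be shift 1 (6), shift 2 (6), shift 3 (6), shift 4 (3), shift 5 (3). Listing each branch's schedules as (route, mill, polish, turn) by shift number:
weld=shift 1: (2,4,3,5) (2,4,5,3) (2,5,3,4) (2,5,4,3) (3,4,5,2) (3,5,4,2) — 6.
weld=shift 2: (1,4,3,5) (1,4,5,3) (1,5,3,4) (1,5,4,3) (3,4,5,1) (3,5,4,1) — 6.
weld=shift 3: (1,4,2,5) (1,4,5,2) (1,5,2,4) (1,5,4,2) (2,4,5,1) (2,5,4,1) — 6.
weld=shift 4: (1,5,2,3) (1,5,3,2) (2,5,3,1) — 3.
weld=shift 5: (1,4,2,3) (1,4,3,2) (2,4,3,1) — 3.
Summing: 6 + 6 + 6 + 3 + 3 = 24.

24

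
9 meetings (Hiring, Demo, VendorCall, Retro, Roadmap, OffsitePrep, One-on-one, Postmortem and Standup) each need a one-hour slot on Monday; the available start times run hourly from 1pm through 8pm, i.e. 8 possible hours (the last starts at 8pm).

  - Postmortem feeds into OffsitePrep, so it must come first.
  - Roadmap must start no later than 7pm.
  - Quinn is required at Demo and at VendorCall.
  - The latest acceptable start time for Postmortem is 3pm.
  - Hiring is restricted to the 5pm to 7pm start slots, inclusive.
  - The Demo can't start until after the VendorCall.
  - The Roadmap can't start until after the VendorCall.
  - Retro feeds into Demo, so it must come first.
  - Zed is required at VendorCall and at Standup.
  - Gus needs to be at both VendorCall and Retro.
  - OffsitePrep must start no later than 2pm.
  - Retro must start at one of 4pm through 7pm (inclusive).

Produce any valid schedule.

Retro=4pm; One-on-one=1pm; Demo=5pm; VendorCall=1pm; Postmortem=1pm; OffsitePrep=2pm; Roadmap=2pm; Hiring=5pm; Standup=2pm

Checking: VendorCall(1pm) before Roadmap(2pm); Retro(4pm) before Demo(5pm); VendorCall(1pm) before Demo(5pm); Postmortem(1pm) before OffsitePrep(2pm); VendorCall(1pm) != Standup(2pm); Demo(5pm) != VendorCall(1pm); VendorCall(1pm) != Retro(4pm); OffsitePrep=2pm in [1pm,2pm]; Postmortem=1pm in [1pm,3pm]; Retro=4pm in [4pm,7pm]; Roadmap=2pm in [1pm,7pm]; Hiring=5pm in [5pm,7pm].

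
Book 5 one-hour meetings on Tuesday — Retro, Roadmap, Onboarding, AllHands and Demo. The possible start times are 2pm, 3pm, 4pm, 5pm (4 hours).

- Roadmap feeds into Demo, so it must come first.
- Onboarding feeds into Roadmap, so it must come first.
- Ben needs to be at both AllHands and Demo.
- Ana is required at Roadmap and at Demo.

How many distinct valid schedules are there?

48

Splitting on Retro: it can be 2pm (12), 3pm (12), 4pm (12), 5pm (12). Listing each branch's schedules as (Roadmap, Onboarding, AllHands, Demo):
Retro=2pm: (3pm,2pm,2pm,4pm) (3pm,2pm,2pm,5pm) (3pm,2pm,3pm,4pm) (3pm,2pm,3pm,5pm) (3pm,2pm,4pm,5pm) (3pm,2pm,5pm,4pm) (4pm,2pm,2pm,5pm) (4pm,2pm,3pm,5pm) (4pm,2pm,4pm,5pm) (4pm,3pm,2pm,5pm) (4pm,3pm,3pm,5pm) (4pm,3pm,4pm,5pm) — 12.
Retro=3pm: (3pm,2pm,2pm,4pm) (3pm,2pm,2pm,5pm) (3pm,2pm,3pm,4pm) (3pm,2pm,3pm,5pm) (3pm,2pm,4pm,5pm) (3pm,2pm,5pm,4pm) (4pm,2pm,2pm,5pm) (4pm,2pm,3pm,5pm) (4pm,2pm,4pm,5pm) (4pm,3pm,2pm,5pm) (4pm,3pm,3pm,5pm) (4pm,3pm,4pm,5pm) — 12.
Retro=4pm: (3pm,2pm,2pm,4pm) (3pm,2pm,2pm,5pm) (3pm,2pm,3pm,4pm) (3pm,2pm,3pm,5pm) (3pm,2pm,4pm,5pm) (3pm,2pm,5pm,4pm) (4pm,2pm,2pm,5pm) (4pm,2pm,3pm,5pm) (4pm,2pm,4pm,5pm) (4pm,3pm,2pm,5pm) (4pm,3pm,3pm,5pm) (4pm,3pm,4pm,5pm) — 12.
Retro=5pm: (3pm,2pm,2pm,4pm) (3pm,2pm,2pm,5pm) (3pm,2pm,3pm,4pm) (3pm,2pm,3pm,5pm) (3pm,2pm,4pm,5pm) (3pm,2pm,5pm,4pm) (4pm,2pm,2pm,5pm) (4pm,2pm,3pm,5pm) (4pm,2pm,4pm,5pm) (4pm,3pm,2pm,5pm) (4pm,3pm,3pm,5pm) (4pm,3pm,4pm,5pm) — 12.
Summing: 12 + 12 + 12 + 12 = 48.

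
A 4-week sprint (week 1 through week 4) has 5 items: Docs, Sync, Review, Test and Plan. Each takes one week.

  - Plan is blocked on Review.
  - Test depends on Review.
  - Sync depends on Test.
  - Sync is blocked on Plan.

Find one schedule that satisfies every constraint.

Plan in week 2, Test in week 2, Docs in week 1, Review in week 1, Sync in week 3

Checking: Test(week 2) before Sync(week 3); Plan(week 2) before Sync(week 3); Review(week 1) before Plan(week 2); Review(week 1) before Test(week 2).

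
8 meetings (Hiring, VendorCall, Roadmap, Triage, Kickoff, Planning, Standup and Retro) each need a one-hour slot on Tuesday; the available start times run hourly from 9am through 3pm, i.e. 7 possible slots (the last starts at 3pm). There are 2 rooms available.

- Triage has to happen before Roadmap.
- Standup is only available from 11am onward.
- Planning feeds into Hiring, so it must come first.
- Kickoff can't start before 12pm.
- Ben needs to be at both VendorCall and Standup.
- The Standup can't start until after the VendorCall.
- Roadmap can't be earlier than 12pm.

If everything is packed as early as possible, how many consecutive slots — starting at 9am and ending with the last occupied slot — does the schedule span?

The precedence chain requires at least 2 distinct slots.
With at most 2 per slot and 8 meetings, at least 4 slots are needed.
Roadmap can't be placed before 12pm — that is slot 4 counting from 9am — so the schedule must run through at least 4 slots.
4 works (last occupied slot: 12pm): for example Triage=10am; Kickoff=12pm; Retro=11am; Planning=9am; Hiring=10am; Roadmap=12pm; Standup=11am; VendorCall=9am.

4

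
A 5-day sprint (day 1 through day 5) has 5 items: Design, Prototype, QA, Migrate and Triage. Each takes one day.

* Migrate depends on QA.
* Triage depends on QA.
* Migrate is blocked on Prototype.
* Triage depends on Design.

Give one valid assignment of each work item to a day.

Design=day 1; QA=day 1; Migrate=day 2; Triage=day 2; Prototype=day 1

Checking: QA(day 1) before Migrate(day 2); Design(day 1) before Triage(day 2); Prototype(day 1) before Migrate(day 2); QA(day 1) before Triage(day 2).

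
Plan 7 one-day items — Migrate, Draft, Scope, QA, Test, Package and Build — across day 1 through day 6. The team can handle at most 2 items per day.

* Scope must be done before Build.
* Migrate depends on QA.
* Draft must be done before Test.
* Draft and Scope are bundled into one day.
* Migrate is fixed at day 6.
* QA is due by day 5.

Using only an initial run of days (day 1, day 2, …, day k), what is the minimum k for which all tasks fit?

6

The precedence chain requires at least 2 distinct days.
With at most 2 per day and 7 tasks, at least 4 days are needed.
Migrate can't be placed before day 6, so the schedule must run through at least day 6.
6 works (last occupied day: day 6): for example Draft=day 2, QA=day 1, Package=day 1, Scope=day 2, Migrate=day 6, Test=day 3, Build=day 3.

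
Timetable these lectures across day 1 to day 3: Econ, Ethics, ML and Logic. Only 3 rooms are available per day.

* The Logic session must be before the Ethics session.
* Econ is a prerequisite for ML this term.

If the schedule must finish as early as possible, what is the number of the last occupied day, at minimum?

The precedence chain requires at least 2 distinct days.
With at most 3 per day and 4 lectures, at least 2 days are needed.
2 works (last occupied day: day 2): for example Ethics=day 2, Logic=day 1, Econ=day 1, ML=day 2.

day 2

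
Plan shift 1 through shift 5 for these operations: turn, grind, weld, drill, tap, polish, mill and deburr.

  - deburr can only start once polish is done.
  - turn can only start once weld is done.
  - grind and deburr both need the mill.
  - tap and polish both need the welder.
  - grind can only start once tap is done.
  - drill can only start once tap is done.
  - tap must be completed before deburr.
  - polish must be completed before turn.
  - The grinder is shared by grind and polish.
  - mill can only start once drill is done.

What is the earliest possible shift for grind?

shift 2

Precedence pushes grind to at least shift 2.
grind at shift 2 is achievable: weld -> shift 1, turn -> shift 4, tap -> shift 1, drill -> shift 2, grind -> shift 2, deburr -> shift 4, polish -> shift 3, mill -> shift 3.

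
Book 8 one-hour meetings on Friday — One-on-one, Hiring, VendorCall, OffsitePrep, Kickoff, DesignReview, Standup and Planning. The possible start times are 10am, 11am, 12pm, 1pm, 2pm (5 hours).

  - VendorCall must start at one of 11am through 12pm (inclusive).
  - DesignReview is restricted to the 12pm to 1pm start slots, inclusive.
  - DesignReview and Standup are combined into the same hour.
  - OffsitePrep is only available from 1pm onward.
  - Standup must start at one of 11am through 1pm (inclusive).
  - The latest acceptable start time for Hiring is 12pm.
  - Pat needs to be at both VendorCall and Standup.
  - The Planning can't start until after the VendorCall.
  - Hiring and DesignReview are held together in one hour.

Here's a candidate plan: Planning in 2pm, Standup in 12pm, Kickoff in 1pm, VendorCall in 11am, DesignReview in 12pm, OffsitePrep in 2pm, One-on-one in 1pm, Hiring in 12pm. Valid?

Yes, all constraints hold

Hiring and DesignReview are held together in one hour — holds.
DesignReview is restricted to the 12pm to 1pm start slots, inclusive — holds.
DesignReview and Standup are combined into the same hour — holds.
The Planning can't start until after the VendorCall — holds.
VendorCall must start at one of 11am through 12pm (inclusive) — holds.
OffsitePrep is only available from 1pm onward — holds.
Standup must start at one of 11am through 1pm (inclusive) — holds.
Pat needs to be at both VendorCall and Standup — holds.
The latest acceptable start time for Hiring is 12pm — holds.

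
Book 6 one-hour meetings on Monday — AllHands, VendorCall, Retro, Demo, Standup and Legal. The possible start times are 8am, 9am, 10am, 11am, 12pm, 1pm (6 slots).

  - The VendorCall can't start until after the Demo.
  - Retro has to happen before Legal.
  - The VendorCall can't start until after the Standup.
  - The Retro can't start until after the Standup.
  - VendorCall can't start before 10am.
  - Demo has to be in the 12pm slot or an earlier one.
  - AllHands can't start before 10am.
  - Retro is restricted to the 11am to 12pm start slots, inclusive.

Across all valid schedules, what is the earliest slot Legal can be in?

Precedence pushes Legal to at least 12pm.
Legal at 12pm is achievable: Standup -> 8am, Retro -> 11am, Legal -> 12pm, VendorCall -> 10am, Demo -> 8am, AllHands -> 10am.

12pm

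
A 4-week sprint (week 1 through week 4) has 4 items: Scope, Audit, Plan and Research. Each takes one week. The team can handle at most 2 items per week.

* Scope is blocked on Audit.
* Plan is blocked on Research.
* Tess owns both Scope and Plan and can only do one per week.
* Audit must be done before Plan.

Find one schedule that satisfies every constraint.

Research in week 1, Plan in week 2, Audit in week 1, Scope in week 3

Checking: Research(week 1) before Plan(week 2); Audit(week 1) before Plan(week 2); Audit(week 1) before Scope(week 3); Scope(week 3) != Plan(week 2); max 2 per week (cap 2).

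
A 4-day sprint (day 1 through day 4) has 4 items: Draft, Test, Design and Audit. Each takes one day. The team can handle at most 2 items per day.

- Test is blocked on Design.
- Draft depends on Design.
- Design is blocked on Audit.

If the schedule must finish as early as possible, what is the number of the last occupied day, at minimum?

The precedence chain requires at least 3 distinct days.
With at most 2 per day and 4 tasks, at least 2 days are needed.
3 works (last occupied day: day 3): for example Audit -> day 1, Test -> day 3, Design -> day 2, Draft -> day 3.

3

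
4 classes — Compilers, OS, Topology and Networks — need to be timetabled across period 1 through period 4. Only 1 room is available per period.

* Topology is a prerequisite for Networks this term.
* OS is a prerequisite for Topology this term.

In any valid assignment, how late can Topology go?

period 3

Precedence pushes Topology to at least period 2; downstream work caps Topology at period 3.
Topology at period 3 is achievable: Compilers -> period 2, Networks -> period 4, Topology -> period 3, OS -> period 1.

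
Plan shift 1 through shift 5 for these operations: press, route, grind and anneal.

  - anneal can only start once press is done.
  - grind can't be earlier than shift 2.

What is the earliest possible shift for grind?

shift 2

Grind is available from shift 2.
grind at shift 2 is achievable: grind=shift 2, anneal=shift 2, press=shift 1, route=shift 1.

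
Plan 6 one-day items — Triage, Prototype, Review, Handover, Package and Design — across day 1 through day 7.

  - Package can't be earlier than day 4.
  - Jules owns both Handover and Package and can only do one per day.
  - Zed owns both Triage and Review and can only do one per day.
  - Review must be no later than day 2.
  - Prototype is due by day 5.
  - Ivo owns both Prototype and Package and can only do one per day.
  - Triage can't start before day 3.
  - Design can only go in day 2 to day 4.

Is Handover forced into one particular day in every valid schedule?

Handover can be day 1 (e.g. Triage in day 3; Handover in day 1; Package in day 4; Design in day 2; Review in day 1; Prototype in day 1) or day 2 (e.g. Design=day 2; Handover=day 2; Review=day 1; Prototype=day 1; Triage=day 3; Package=day 4).

No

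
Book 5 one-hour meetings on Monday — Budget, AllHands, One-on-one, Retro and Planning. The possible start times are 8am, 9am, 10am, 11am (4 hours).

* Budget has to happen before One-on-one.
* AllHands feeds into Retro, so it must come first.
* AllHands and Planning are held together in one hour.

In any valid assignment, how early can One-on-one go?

Precedence pushes One-on-one to at least 9am.
One-on-one at 9am is achievable: One-on-one -> 9am; AllHands -> 8am; Planning -> 8am; Retro -> 9am; Budget -> 8am.

9am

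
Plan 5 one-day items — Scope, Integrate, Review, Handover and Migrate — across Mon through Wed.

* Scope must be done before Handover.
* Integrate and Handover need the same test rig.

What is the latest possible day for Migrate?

Wed

Migrate at Wed is achievable: Scope in Mon, Handover in Tue, Migrate in Wed, Review in Mon, Integrate in Mon.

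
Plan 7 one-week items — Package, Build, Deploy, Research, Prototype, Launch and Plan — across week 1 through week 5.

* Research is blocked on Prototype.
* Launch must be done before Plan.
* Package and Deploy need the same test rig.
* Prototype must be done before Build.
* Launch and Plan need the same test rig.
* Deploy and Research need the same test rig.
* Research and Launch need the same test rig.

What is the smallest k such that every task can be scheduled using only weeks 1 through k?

The precedence chain requires at least 2 distinct weeks.
2 works (last occupied week: week 2): for example Research -> week 2; Deploy -> week 1; Plan -> week 2; Build -> week 2; Package -> week 2; Launch -> week 1; Prototype -> week 1.

2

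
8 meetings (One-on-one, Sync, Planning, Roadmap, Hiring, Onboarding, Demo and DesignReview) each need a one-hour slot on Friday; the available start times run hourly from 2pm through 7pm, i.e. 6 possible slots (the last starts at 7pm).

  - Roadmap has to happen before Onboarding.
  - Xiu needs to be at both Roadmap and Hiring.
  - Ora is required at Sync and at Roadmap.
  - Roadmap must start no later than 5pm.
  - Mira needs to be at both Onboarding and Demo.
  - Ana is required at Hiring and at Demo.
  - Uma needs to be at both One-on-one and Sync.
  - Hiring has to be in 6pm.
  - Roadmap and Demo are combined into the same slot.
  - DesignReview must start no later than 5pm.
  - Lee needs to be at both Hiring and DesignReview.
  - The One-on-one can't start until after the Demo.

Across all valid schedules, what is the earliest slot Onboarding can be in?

Precedence pushes Onboarding to at least 3pm.
Onboarding at 3pm is achievable: One-on-one=3pm; DesignReview=2pm; Hiring=6pm; Planning=2pm; Onboarding=3pm; Sync=4pm; Demo=2pm; Roadmap=2pm.

3pm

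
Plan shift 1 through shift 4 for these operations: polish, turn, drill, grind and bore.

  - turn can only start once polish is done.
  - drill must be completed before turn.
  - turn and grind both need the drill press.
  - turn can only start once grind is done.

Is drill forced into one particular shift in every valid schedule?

drill can be shift 1 (e.g. drill in shift 1; turn in shift 2; grind in shift 1; bore in shift 1; polish in shift 1) or shift 2 (e.g. grind=shift 1; turn=shift 3; bore=shift 1; polish=shift 1; drill=shift 2).

No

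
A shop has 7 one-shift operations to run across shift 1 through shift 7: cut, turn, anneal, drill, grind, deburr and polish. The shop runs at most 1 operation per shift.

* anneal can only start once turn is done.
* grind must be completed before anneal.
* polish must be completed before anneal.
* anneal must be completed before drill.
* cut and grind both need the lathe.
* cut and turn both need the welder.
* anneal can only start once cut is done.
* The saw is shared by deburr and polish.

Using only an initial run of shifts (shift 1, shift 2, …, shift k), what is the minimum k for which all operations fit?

7

The precedence chain requires at least 3 distinct shifts.
With at most 1 per shift and 7 operations, at least 7 shifts are needed.
7 works (last occupied shift: shift 7): for example grind in shift 3; drill in shift 6; cut in shift 1; polish in shift 4; turn in shift 2; anneal in shift 5; deburr in shift 7.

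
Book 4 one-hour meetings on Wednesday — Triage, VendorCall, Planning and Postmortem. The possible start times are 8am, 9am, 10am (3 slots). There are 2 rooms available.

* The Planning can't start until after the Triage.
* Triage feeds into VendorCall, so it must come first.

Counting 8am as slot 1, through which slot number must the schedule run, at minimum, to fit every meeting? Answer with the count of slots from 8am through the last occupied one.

2

The precedence chain requires at least 2 distinct slots.
With at most 2 per slot and 4 meetings, at least 2 slots are needed.
2 works (last occupied slot: 9am): for example Triage in 8am, Postmortem in 8am, VendorCall in 9am, Planning in 9am.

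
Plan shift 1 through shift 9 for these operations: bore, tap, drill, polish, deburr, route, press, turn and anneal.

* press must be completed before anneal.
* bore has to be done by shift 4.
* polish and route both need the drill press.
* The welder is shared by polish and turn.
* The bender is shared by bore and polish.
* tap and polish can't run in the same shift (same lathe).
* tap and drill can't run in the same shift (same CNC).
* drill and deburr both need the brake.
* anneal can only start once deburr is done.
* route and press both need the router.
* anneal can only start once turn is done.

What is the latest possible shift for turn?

Downstream work caps turn at shift 8.
turn at shift 8 is achievable: route in shift 3; bore in shift 1; drill in shift 2; tap in shift 1; press in shift 1; deburr in shift 1; anneal in shift 9; turn in shift 8; polish in shift 2.

shift 8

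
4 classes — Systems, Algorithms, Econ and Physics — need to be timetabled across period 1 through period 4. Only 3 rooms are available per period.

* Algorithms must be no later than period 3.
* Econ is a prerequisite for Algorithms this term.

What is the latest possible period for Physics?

Physics at period 4 is achievable: Systems -> period 1; Algorithms -> period 2; Physics -> period 4; Econ -> period 1.

period 4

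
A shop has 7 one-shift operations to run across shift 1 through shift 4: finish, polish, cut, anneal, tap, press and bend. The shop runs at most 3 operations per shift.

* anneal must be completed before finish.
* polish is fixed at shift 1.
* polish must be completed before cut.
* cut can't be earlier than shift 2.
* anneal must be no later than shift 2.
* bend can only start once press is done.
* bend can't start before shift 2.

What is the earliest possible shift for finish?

shift 2

Precedence pushes finish to at least shift 2.
finish at shift 2 is achievable: cut=shift 2; press=shift 1; anneal=shift 1; tap=shift 3; polish=shift 1; finish=shift 2; bend=shift 2.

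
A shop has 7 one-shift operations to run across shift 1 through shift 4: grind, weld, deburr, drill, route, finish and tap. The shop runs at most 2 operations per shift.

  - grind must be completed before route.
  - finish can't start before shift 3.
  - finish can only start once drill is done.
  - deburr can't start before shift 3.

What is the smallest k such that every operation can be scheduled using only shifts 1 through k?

4

The precedence chain requires at least 2 distinct shifts.
With at most 2 per shift and 7 operations, at least 4 shifts are needed.
deburr can't be placed before shift 3, so the schedule must run through at least shift 3.
4 works (last occupied shift: shift 4): for example tap=shift 4; grind=shift 1; route=shift 2; deburr=shift 3; finish=shift 3; drill=shift 1; weld=shift 2.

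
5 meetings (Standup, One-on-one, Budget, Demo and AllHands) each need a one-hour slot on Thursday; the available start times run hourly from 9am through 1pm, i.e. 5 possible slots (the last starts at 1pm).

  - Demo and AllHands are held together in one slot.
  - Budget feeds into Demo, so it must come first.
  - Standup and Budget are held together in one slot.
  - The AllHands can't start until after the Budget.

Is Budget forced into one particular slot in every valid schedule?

Budget can be 9am (e.g. Budget in 9am; AllHands in 10am; Demo in 10am; One-on-one in 9am; Standup in 9am) or 10am (e.g. AllHands in 11am; One-on-one in 9am; Budget in 10am; Demo in 11am; Standup in 10am).

No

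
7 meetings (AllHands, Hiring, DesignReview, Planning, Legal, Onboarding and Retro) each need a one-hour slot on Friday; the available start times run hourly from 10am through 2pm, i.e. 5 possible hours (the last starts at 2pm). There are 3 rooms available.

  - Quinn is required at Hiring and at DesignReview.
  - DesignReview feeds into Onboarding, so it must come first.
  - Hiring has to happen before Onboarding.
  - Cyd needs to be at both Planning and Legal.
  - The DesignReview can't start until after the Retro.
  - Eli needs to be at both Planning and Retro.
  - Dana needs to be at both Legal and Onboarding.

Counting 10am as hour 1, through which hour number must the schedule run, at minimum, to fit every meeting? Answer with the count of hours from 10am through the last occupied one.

3

The precedence chain requires at least 3 distinct hours.
With at most 3 per hour and 7 meetings, at least 3 hours are needed.
3 works (last occupied hour: 12pm): for example Legal -> 11am, DesignReview -> 11am, Planning -> 12pm, Retro -> 10am, Hiring -> 10am, Onboarding -> 12pm, AllHands -> 10am.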